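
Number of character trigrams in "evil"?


Word: "evil" (length 4)
Number of 3-grams = length - 3 + 1 = 4 - 3 + 1
= 2


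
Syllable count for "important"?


Word: "important"
Syllable breakdown: im | por | tant
Counting: 3 parts
= 3 syllables


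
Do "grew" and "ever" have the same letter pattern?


Pattern of "grew": [0, 1, 2, 3]
Pattern of "ever": [0, 1, 0, 2]
Patterns do not match
Same pattern = No


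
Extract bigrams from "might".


Word: "might" (length 5)
Number of bigrams = 5 - 2 + 1 = 4
  Position 0: "mi"
  Position 1: "ig"
  Position 2: "gh"
  Position 3: "ht"
Bigrams = "mi", "ig", "gh", "ht"


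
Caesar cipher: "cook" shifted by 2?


Word: "cook"
Shift: 2
Each letter → (letter + shift) mod 26:
  'c' (2) + 2 = 4 → 'e'
  'o' (14) + 2 = 16 → 'q'
  'o' (14) + 2 = 16 → 'q'
  'k' (10) + 2 = 12 → 'm'
Result = "eqqm"


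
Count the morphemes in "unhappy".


Word: "unhappy"
Morphemes: un- + happy
Each morpheme carries meaning
= 2 morphemes


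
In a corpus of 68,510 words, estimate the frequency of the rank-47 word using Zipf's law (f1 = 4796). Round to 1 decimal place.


Zipf's law: f(r) = f(1) / r
f(1) = 4796
f(47) = 4796 / 47
= 102.0 occurrences


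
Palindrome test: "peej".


Word: "peej"
Reversed: "jeep"
Forward == Backward? peej != jeep
Palindrome = No


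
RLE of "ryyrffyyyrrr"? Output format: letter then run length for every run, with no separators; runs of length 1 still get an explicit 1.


String: "ryyrffyyyrrr"
Scanning for consecutive runs:
  'r' x 1
  'y' x 2
  'r' x 1
  'f' x 2
  'y' x 3
  'r' x 3
RLE = "r1y2r1f2y3r3"


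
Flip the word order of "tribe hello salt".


Original: "tribe hello salt"
Words (1..n): tribe | hello | salt
Reversed (n..1): salt | hello | tribe
Result = "salt hello tribe"


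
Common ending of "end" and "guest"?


Word 1: "end"
Word 2: "guest"
Comparing from end:
  Pos -1: 'd' != 't' (stop)
LCS = "" (length 0)


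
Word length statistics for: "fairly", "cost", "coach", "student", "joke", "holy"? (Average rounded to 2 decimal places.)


Lengths: "fairly"=6, "cost"=4, "coach"=5, "student"=7, "joke"=4, "holy"=4
Sum = 30, Count = 6
Average = 30/6 = 5.00
= avg=5.00, min=4, max=7


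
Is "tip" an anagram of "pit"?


Word 1: "pit" → sorted: ipt
Word 2: "tip" → sorted: ipt
Same letters? ipt == ipt
Anagram = Yes


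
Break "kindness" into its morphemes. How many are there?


Word: "kindness"
Morphemes: kind | -ness
Each morpheme carries meaning
= 2 morphemes


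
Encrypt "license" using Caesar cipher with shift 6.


Word: "license"
Shift: 6
Each letter → (letter + shift) mod 26:
  'l' (11) + 6 = 17 → 'r'
  'i' (8) + 6 = 14 → 'o'
  'c' (2) + 6 = 8 → 'i'
  'e' (4) + 6 = 10 → 'k'
  'n' (13) + 6 = 19 → 't'
  's' (18) + 6 = 24 → 'y'
  'e' (4) + 6 = 10 → 'k'
Result = "roiktyk"


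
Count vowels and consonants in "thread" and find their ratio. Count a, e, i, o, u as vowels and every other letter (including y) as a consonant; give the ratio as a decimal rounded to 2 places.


Word: "thread"
Vowels (a,e,i,o,u): 2
Consonants: 4
Ratio = 2/4
= 0.50


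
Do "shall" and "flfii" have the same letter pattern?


Pattern of "shall": [0, 1, 2, 3, 3]
Pattern of "flfii": [0, 1, 0, 2, 2]
Patterns do not match
Same pattern = No


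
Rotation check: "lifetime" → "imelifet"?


Word: "lifetime", Candidate: "imelifet"
Method: check if candidate is substring of word+word
"lifetimelifetime" contains "imelifet"? Yes
Is rotation = Yes


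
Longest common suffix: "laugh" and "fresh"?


Word 1: "laugh"
Word 2: "fresh"
Comparing from end:
  Pos -1: 'h' == 'h'
  Pos -2: 'g' != 's' (stop)
LCS = "h" (length 1)


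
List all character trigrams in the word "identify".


Word: "identify" (length 8)
Number of trigrams = 8 - 3 + 1 = 6
  Position 0: "ide"
  Position 1: "den"
  Position 2: "ent"
  Position 3: "nti"
  Position 4: "tif"
  Position 5: "ify"
Trigrams = "ide", "den", "ent", "nti", "tif", "ify"


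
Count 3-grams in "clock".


Word: "clock" (length 5)
Number of 3-grams = length - 3 + 1 = 5 - 3 + 1
= 3


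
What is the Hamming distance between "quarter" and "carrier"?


Comparing character by character (same length = 7):
  Pos 0: 'q' vs 'c' !=
  Pos 1: 'u' vs 'a' !=
  Pos 2: 'a' vs 'r' !=
  Pos 3: 'r' vs 'r' =
  Pos 4: 't' vs 'i' !=
  Pos 5: 'e' vs 'e' =
  Pos 6: 'r' vs 'r' =
Hamming distance = 4


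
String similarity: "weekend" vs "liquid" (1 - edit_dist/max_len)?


Word 1: "weekend" (length 7)
Word 2: "liquid" (length 6)
One optimal edit sequence:
  1. delete 'w'  (+1)
  2. substitute 'e' -> 'l'  (+1)
  3. substitute 'e' -> 'i'  (+1)
  4. substitute 'k' -> 'q'  (+1)
  5. substitute 'e' -> 'u'  (+1)
  6. substitute 'n' -> 'i'  (+1)
  7. keep 'd'
Edit distance = 6
Max length = max(7, 6) = 7
Similarity = 1 - 6/7
= 0.1429


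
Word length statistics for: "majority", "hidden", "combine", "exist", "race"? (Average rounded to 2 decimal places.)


Lengths: "majority"=8, "hidden"=6, "combine"=7, "exist"=5, "race"=4
Sum = 30, Count = 5
Average = 30/5 = 6.00
= avg=6.00, min=4, max=8


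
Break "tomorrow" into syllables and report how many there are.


Word: "tomorrow"
Syllable breakdown: to · mor · row
Counting: 3 parts
= 3 syllables


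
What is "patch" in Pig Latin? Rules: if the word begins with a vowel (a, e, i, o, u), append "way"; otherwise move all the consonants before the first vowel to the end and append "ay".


Word: "patch"
Starts with consonant(s) → move to end, add 'ay'
Consonant cluster: "p"
Pig Latin = "atchpay"


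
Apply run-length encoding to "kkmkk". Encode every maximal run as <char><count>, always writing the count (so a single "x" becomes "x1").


String: "kkmkk"
Scanning for consecutive runs:
  'k' x 2
  'm' x 1
  'k' x 2
RLE = "k2m1k2"


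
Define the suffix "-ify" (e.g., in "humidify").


Suffix: -ify
Example: humidify = humid + -ify
Meaning = to make


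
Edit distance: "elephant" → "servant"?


Word 1: "elephant" (length 8)
Word 2: "servant" (length 7)
One optimal edit sequence (insert/delete/substitute each cost 1):
  1. delete 'e'  (+1)
  2. substitute 'l' -> 's'  (+1)
  3. keep 'e'
  4. substitute 'p' -> 'r'  (+1)
  5. substitute 'h' -> 'v'  (+1)
  6. keep 'a'
  7. keep 'n'
  8. keep 't'
Total edit operations: 4
Edit distance = 4


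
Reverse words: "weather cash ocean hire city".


Original: "weather cash ocean hire city"
Words (1..n): weather | cash | ocean | hire | city
Reversed (n..1): city | hire | ocean | cash | weather
Result = "city hire ocean cash weather"


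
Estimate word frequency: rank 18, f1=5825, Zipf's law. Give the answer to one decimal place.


Zipf's law: f(r) = f(1) / r
f(1) = 5825
f(18) = 5825 / 18
= 323.6 occurrences


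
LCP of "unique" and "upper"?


Word 1: "unique"
Word 2: "upper"
Comparing from start:
  Pos 0: 'u' == 'u'
  Pos 1: 'n' != 'p' (stop)
LCP = "u" (length 1)


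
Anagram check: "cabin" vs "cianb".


Word 1: "cabin" → sorted: abcin
Word 2: "cianb" → sorted: abcin
Same letters? abcin == abcin
Anagram = Yes


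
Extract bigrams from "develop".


Word: "develop" (length 7)
Number of bigrams = 7 - 2 + 1 = 6
  Position 0: "de"
  Position 1: "ev"
  Position 2: "ve"
  Position 3: "el"
  Position 4: "lo"
  Position 5: "op"
Bigrams = "de", "ev", "ve", "el", "lo", "op"


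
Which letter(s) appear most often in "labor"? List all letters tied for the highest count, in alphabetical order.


Word: "labor"
Letter counts:
  'a': 1
  'b': 1
  'l': 1
  'o': 1
  'r': 1
Maximum count = 1
Most frequent = 'a', 'b', 'l', 'o', 'r' (1 time each)


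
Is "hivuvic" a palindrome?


Word: "hivuvic"
Reversed: "civuvih"
Forward == Backward? hivuvic != civuvih
Palindrome = No


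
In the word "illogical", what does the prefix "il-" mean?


Prefix: il-
Example: illogical (il- + logical)
Meaning = not


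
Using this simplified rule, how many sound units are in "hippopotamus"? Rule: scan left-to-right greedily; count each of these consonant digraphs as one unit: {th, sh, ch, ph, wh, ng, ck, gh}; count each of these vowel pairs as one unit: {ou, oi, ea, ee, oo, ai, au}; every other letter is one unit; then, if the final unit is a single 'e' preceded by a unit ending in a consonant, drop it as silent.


Word: "hippopotamus" (12 letters)
Left-to-right scan:
  (1) 'h' (letter)
  (2) 'i' (letter)
  (3) 'p' (letter)
  (4) 'p' (letter)
  (5) 'o' (letter)
  (6) 'p' (letter)
  (7) 'o' (letter)
  (8) 't' (letter)
  (9) 'a' (letter)
  (10) 'm' (letter)
  (11) 'u' (letter)
  (12) 's' (letter)
Units from scan: 12
Sound units = 12 units


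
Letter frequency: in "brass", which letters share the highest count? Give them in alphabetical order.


Word: "brass"
Letter counts:
  'a': 1
  'b': 1
  'r': 1
  's': 2
Maximum count = 2
Most frequent = 's' (2 times each)


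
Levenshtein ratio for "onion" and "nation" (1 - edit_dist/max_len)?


Word 1: "onion" (length 5)
Word 2: "nation" (length 6)
One optimal edit sequence:
  1. insert 'n'  (+1)
  2. substitute 'o' -> 'a'  (+1)
  3. substitute 'n' -> 't'  (+1)
  4. keep 'i'
  5. keep 'o'
  6. keep 'n'
Edit distance = 3
Max length = max(5, 6) = 6
Similarity = 1 - 3/6
= 0.5000


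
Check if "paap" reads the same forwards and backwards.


Word: "paap"
Reversed: "paap"
Forward == Backward? paap == paap
Palindrome = Yes


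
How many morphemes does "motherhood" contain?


Word: "motherhood"
Morphemes: mother / -hood
Each morpheme carries meaning
= 2 morphemes


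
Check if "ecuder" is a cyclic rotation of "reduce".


Word: "reduce", Candidate: "ecuder"
Method: check if candidate is substring of word+word
"reducereduce" contains "ecuder"? No
Is rotation = No


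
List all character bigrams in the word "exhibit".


Word: "exhibit" (length 7)
Number of bigrams = 7 - 2 + 1 = 6
  Position 0: "ex"
  Position 1: "xh"
  Position 2: "hi"
  Position 3: "ib"
  Position 4: "bi"
  Position 5: "it"
Bigrams = "ex", "xh", "hi", "ib", "bi", "it"


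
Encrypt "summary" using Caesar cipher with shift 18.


Word: "summary"
Shift: 18
Each letter → (letter + shift) mod 26:
  's' (18) + 18 = 10 → 'k'
  'u' (20) + 18 = 12 → 'm'
  'm' (12) + 18 = 4 → 'e'
  'm' (12) + 18 = 4 → 'e'
  'a' (0) + 18 = 18 → 's'
  'r' (17) + 18 = 9 → 'j'
  'y' (24) + 18 = 16 → 'q'
Result = "kmeesjq"


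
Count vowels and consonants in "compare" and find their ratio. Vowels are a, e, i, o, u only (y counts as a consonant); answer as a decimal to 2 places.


Word: "compare"
Vowels (a,e,i,o,u): 3
Consonants: 4
Ratio = 3/4
= 0.75


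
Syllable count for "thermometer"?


Word: "thermometer"
Syllable breakdown: ther · mom · e · ter
Counting: 4 parts
= 4 syllables


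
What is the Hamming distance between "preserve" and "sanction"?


Comparing character by character (same length = 8):
  Pos 0: 'p' vs 's' !=
  Pos 1: 'r' vs 'a' !=
  Pos 2: 'e' vs 'n' !=
  Pos 3: 's' vs 'c' !=
  Pos 4: 'e' vs 't' !=
  Pos 5: 'r' vs 'i' !=
  Pos 6: 'v' vs 'o' !=
  Pos 7: 'e' vs 'n' !=
Hamming distance = 8


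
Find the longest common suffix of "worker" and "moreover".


Word 1: "worker"
Word 2: "moreover"
Comparing from end:
  Pos -1: 'r' == 'r'
  Pos -2: 'e' == 'e'
  Pos -3: 'k' != 'v' (stop)
LCS = "er" (length 2)


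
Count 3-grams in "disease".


Word: "disease" (length 7)
Number of 3-grams = length - 3 + 1 = 7 - 3 + 1
= 5


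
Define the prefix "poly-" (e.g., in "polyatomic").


Prefix: poly-
Example: polyatomic (poly- + atomic)
Meaning = many


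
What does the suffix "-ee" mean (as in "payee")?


Suffix: -ee
Example: payee (pay + -ee)
Meaning = one who receives


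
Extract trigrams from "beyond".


Word: "beyond" (length 6)
Number of trigrams = 6 - 3 + 1 = 4
  Position 0: "bey"
  Position 1: "eyo"
  Position 2: "yon"
  Position 3: "ond"
Trigrams = "bey", "eyo", "yon", "ond"


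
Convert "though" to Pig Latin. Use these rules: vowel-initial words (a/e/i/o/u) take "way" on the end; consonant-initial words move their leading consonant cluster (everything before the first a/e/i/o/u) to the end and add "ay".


Word: "though"
Starts with consonant(s) → move to end, add 'ay'
Consonant cluster: "th"
Pig Latin = "oughthay"


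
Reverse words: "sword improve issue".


Original: "sword improve issue"
Words (1..n): sword | improve | issue
Reversed (n..1): issue | improve | sword
Result = "issue improve sword"


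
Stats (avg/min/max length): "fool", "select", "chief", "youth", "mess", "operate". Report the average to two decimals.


Lengths: "fool"=4, "select"=6, "chief"=5, "youth"=5, "mess"=4, "operate"=7
Sum = 31, Count = 6
Average = 31/6 = 5.17
= avg=5.17, min=4, max=7


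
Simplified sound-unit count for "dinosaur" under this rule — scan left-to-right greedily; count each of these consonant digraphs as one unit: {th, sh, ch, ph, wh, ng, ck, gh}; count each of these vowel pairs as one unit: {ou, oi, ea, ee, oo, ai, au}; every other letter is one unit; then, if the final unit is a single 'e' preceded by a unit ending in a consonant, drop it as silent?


Word: "dinosaur" (8 letters)
Left-to-right scan:
  [1] 'd' (letter)
  [2] 'i' (letter)
  [3] 'n' (letter)
  [4] 'o' (letter)
  [5] 's' (letter)
  [6] 'au' (vowel-pair)
  [7] 'r' (letter)
Units from scan: 7
Sound units = 7 units


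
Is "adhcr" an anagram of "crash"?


Word 1: "crash" → sorted: achrs
Word 2: "adhcr" → sorted: acdhr
Same letters? achrs != acdhr
Anagram = No


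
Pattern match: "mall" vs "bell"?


Pattern of "mall": [0, 1, 2, 2]
Pattern of "bell": [0, 1, 2, 2]
Patterns match
Same pattern = Yes


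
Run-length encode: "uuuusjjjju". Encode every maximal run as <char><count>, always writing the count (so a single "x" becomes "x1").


String: "uuuusjjjju"
Scanning for consecutive runs:
  'u' x 4
  's' x 1
  'j' x 4
  'u' x 1
RLE = "u4s1j4u1"


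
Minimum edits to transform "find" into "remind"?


Word 1: "find" (length 4)
Word 2: "remind" (length 6)
One optimal edit sequence (insert/delete/substitute each cost 1):
  1. insert 'r'  (+1)
  2. insert 'e'  (+1)
  3. substitute 'f' -> 'm'  (+1)
  4. keep 'i'
  5. keep 'n'
  6. keep 'd'
Total edit operations: 3
Edit distance = 3


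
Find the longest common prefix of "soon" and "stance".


Word 1: "soon"
Word 2: "stance"
Comparing from start:
  Pos 0: 's' == 's'
  Pos 1: 'o' != 't' (stop)
LCP = "s" (length 1)


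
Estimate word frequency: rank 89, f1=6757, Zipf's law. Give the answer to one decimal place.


Zipf's law: f(r) = f(1) / r
f(1) = 6757
f(89) = 6757 / 89
= 75.9 occurrences


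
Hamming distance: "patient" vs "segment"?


Comparing character by character (same length = 7):
  Pos 0: 'p' vs 's' !=
  Pos 1: 'a' vs 'e' !=
  Pos 2: 't' vs 'g' !=
  Pos 3: 'i' vs 'm' !=
  Pos 4: 'e' vs 'e' =
  Pos 5: 'n' vs 'n' =
  Pos 6: 't' vs 't' =
Hamming distance = 4


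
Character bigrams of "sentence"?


Word: "sentence" (length 8)
Number of bigrams = 8 - 2 + 1 = 7
  Position 0: "se"
  Position 1: "en"
  Position 2: "nt"
  Position 3: "te"
  Position 4: "en"
  Position 5: "nc"
  Position 6: "ce"
Bigrams = "se", "en", "nt", "te", "en", "nc", "ce"


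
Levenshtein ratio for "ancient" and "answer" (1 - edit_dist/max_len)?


Word 1: "ancient" (length 7)
Word 2: "answer" (length 6)
One optimal edit sequence:
  1. keep 'a'
  2. keep 'n'
  3. substitute 'c' -> 's'  (+1)
  4. substitute 'i' -> 'w'  (+1)
  5. keep 'e'
  6. delete 'n'  (+1)
  7. substitute 't' -> 'r'  (+1)
Edit distance = 4
Max length = max(7, 6) = 7
Similarity = 1 - 4/7
= 0.4286


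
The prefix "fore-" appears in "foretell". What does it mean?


Prefix: fore-
As in: foretell -> fore- + tell
Meaning = before


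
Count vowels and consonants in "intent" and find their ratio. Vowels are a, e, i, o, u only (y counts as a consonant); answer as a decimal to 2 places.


Word: "intent"
Vowels (a,e,i,o,u): 2
Consonants: 4
Ratio = 2/4
= 0.50


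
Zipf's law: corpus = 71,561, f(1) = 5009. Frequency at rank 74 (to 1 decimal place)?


Zipf's law: f(r) = f(1) / r
f(1) = 5009
f(74) = 5009 / 74
= 67.7 occurrences


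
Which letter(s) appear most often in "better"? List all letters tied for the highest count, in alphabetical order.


Word: "better"
Letter counts:
  'b': 1
  'e': 2
  'r': 1
  't': 2
Maximum count = 2
Most frequent = 'e', 't' (2 times each)


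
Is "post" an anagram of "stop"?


Word 1: "stop" → sorted: opst
Word 2: "post" → sorted: opst
Same letters? opst == opst
Anagram = Yes


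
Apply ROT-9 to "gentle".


Word: "gentle"
Shift: 9
Each letter → (letter + shift) mod 26:
  'g' (6) + 9 = 15 → 'p'
  'e' (4) + 9 = 13 → 'n'
  'n' (13) + 9 = 22 → 'w'
  't' (19) + 9 = 2 → 'c'
  'l' (11) + 9 = 20 → 'u'
  'e' (4) + 9 = 13 → 'n'
Result = "pnwcun"


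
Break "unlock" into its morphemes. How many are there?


Word: "unlock"
Morphemes: un- + lock
Each morpheme carries meaning
= 2 morphemes


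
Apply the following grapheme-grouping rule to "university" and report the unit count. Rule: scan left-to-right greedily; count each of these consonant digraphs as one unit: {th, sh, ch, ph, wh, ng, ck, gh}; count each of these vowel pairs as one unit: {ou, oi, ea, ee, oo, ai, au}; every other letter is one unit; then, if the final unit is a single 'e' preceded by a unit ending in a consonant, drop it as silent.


Word: "university" (10 letters)
Left-to-right scan:
  [1] 'u' (letter)
  [2] 'n' (letter)
  [3] 'i' (letter)
  [4] 'v' (letter)
  [5] 'e' (letter)
  [6] 'r' (letter)
  [7] 's' (letter)
  [8] 'i' (letter)
  [9] 't' (letter)
  [10] 'y' (letter)
Units from scan: 10
Sound units = 10 units


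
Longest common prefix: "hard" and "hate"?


Word 1: "hard"
Word 2: "hate"
Comparing from start:
  Pos 0: 'h' == 'h'
  Pos 1: 'a' == 'a'
  Pos 2: 'r' != 't' (stop)
LCP = "ha" (length 2)


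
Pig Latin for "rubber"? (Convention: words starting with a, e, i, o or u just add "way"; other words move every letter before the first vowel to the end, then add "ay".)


Word: "rubber"
Starts with consonant(s) → move to end, add 'ay'
Consonant cluster: "r"
Pig Latin = "ubberray"


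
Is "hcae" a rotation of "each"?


Word: "each", Candidate: "hcae"
Method: check if candidate is substring of word+word
"eacheach" contains "hcae"? No
Is rotation = No


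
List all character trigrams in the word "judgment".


Word: "judgment" (length 8)
Number of trigrams = 8 - 3 + 1 = 6
  Position 0: "jud"
  Position 1: "udg"
  Position 2: "dgm"
  Position 3: "gme"
  Position 4: "men"
  Position 5: "ent"
Trigrams = "jud", "udg", "dgm", "gme", "men", "ent"


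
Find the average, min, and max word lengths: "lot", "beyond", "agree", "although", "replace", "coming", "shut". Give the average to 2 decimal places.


Lengths: "lot"=3, "beyond"=6, "agree"=5, "although"=8, "replace"=7, "coming"=6, "shut"=4
Sum = 39, Count = 7
Average = 39/7 = 5.57
= avg=5.57, min=3, max=8


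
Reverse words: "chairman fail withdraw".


Original: "chairman fail withdraw"
Words (1..n): chairman | fail | withdraw
Reversed (n..1): withdraw | fail | chairman
Result = "withdraw fail chairman"


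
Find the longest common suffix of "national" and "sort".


Word 1: "national"
Word 2: "sort"
Comparing from end:
  Pos -1: 'l' != 't' (stop)
LCS = "" (length 0)


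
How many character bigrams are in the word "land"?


Word: "land" (length 4)
Number of 2-grams = length - 2 + 1 = 4 - 2 + 1
= 3


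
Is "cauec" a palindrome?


Word: "cauec"
Reversed: "ceuac"
Forward == Backward? cauec != ceuac
Palindrome = No


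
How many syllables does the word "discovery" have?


Word: "discovery"
Syllable breakdown: dis / cov / er / y
Counting: 4 parts
= 4 syllables


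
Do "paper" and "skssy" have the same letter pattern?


Pattern of "paper": [0, 1, 0, 2, 3]
Pattern of "skssy": [0, 1, 0, 0, 2]
Patterns do not match
Same pattern = No


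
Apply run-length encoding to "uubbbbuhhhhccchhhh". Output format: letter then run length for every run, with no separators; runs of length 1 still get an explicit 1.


String: "uubbbbuhhhhccchhhh"
Scanning for consecutive runs:
  'u' x 2
  'b' x 4
  'u' x 1
  'h' x 4
  'c' x 3
  'h' x 4
RLE = "u2b4u1h4c3h4"


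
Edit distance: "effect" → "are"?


Word 1: "effect" (length 6)
Word 2: "are" (length 3)
One optimal edit sequence (insert/delete/substitute each cost 1):
  1. delete 'e'  (+1)
  2. substitute 'f' -> 'a'  (+1)
  3. substitute 'f' -> 'r'  (+1)
  4. keep 'e'
  5. delete 'c'  (+1)
  6. delete 't'  (+1)
Total edit operations: 5
Edit distance = 5


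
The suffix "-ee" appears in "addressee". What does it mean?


Suffix: -ee
Example: addressee = address + -ee
Meaning = one who receives


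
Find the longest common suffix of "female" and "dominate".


Word 1: "female"
Word 2: "dominate"
Comparing from end:
  Pos -1: 'e' == 'e'
  Pos -2: 'l' != 't' (stop)
LCS = "e" (length 1)


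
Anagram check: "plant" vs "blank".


Word 1: "plant" → sorted: alnpt
Word 2: "blank" → sorted: abkln
Same letters? alnpt != abkln
Anagram = No


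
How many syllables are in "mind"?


Word: "mind"
Syllable breakdown: mind
Counting: 1 part
= 1 syllable


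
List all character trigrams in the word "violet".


Word: "violet" (length 6)
Number of trigrams = 6 - 3 + 1 = 4
  Position 0: "vio"
  Position 1: "iol"
  Position 2: "ole"
  Position 3: "let"
Trigrams = "vio", "iol", "ole", "let"


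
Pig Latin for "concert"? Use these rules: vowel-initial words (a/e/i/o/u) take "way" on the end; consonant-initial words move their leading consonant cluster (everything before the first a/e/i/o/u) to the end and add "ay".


Word: "concert"
Starts with consonant(s) → move to end, add 'ay'
Consonant cluster: "c"
Pig Latin = "oncertcay"


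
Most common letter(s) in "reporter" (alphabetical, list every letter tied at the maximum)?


Word: "reporter"
Letter counts:
  'e': 2
  'o': 1
  'p': 1
  'r': 3
  't': 1
Maximum count = 3
Most frequent = 'r' (3 times each)


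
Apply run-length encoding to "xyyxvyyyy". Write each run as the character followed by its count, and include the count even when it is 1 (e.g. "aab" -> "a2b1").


String: "xyyxvyyyy"
Scanning for consecutive runs:
  'x' x 1
  'y' x 2
  'x' x 1
  'v' x 1
  'y' x 4
RLE = "x1y2x1v1y4"


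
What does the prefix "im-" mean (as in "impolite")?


Prefix: im-
Example: impolite = im- + polite
Meaning = not / into


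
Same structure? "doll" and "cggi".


Pattern of "doll": [0, 1, 2, 2]
Pattern of "cggi": [0, 1, 1, 2]
Patterns do not match
Same pattern = No


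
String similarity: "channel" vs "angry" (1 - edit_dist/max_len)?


Word 1: "channel" (length 7)
Word 2: "angry" (length 5)
One optimal edit sequence:
  1. delete 'c'  (+1)
  2. delete 'h'  (+1)
  3. keep 'a'
  4. keep 'n'
  5. substitute 'n' -> 'g'  (+1)
  6. substitute 'e' -> 'r'  (+1)
  7. substitute 'l' -> 'y'  (+1)
Edit distance = 5
Max length = max(7, 5) = 7
Similarity = 1 - 5/7
= 0.2857


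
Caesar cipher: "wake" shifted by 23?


Word: "wake"
Shift: 23
Each letter → (letter + shift) mod 26:
  'w' (22) + 23 = 19 → 't'
  'a' (0) + 23 = 23 → 'x'
  'k' (10) + 23 = 7 → 'h'
  'e' (4) + 23 = 1 → 'b'
Result = "txhb"


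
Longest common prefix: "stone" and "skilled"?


Word 1: "stone"
Word 2: "skilled"
Comparing from start:
  Pos 0: 's' == 's'
  Pos 1: 't' != 'k' (stop)
LCP = "s" (length 1)


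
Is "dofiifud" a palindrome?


Word: "dofiifud"
Reversed: "dufiifod"
Forward == Backward? dofiifud != dufiifod
Palindrome = No


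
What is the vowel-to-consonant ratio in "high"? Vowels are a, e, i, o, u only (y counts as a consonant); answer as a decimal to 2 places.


Word: "high"
Vowels (a,e,i,o,u): 1
Consonants: 3
Ratio = 1/3
= 0.33


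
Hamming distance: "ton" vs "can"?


Comparing character by character (same length = 3):
  Pos 0: 't' vs 'c' !=
  Pos 1: 'o' vs 'a' !=
  Pos 2: 'n' vs 'n' =
Hamming distance = 2


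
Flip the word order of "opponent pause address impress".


Original: "opponent pause address impress"
Words (1..n): opponent | pause | address | impress
Reversed (n..1): impress | address | pause | opponent
Result = "impress address pause opponent"


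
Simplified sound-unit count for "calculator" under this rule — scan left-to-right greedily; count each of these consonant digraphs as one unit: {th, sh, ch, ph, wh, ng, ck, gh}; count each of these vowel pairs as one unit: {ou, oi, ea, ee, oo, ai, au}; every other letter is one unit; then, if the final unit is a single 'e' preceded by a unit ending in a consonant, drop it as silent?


Word: "calculator" (10 letters)
Left-to-right scan:
  (1) 'c' (letter)
  (2) 'a' (letter)
  (3) 'l' (letter)
  (4) 'c' (letter)
  (5) 'u' (letter)
  (6) 'l' (letter)
  (7) 'a' (letter)
  (8) 't' (letter)
  (9) 'o' (letter)
  (10) 'r' (letter)
Units from scan: 10
Sound units = 10 units


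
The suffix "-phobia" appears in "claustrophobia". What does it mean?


Suffix: -phobia
As in: claustrophobia -> claustro- + -phobia
Meaning = fear of


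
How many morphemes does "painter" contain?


Word: "painter"
Morphemes: paint / -er
Each morpheme carries meaning
= 2 morphemes


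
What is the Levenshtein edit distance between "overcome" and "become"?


Word 1: "overcome" (length 8)
Word 2: "become" (length 6)
One optimal edit sequence (insert/delete/substitute each cost 1):
  1. delete 'o'  (+1)
  2. substitute 'v' -> 'b'  (+1)
  3. keep 'e'
  4. delete 'r'  (+1)
  5. keep 'c'
  6. keep 'o'
  7. keep 'm'
  8. keep 'e'
Total edit operations: 3
Edit distance = 3


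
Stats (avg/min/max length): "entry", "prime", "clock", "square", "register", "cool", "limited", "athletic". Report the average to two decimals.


Lengths: "entry"=5, "prime"=5, "clock"=5, "square"=6, "register"=8, "cool"=4, "limited"=7, "athletic"=8
Sum = 48, Count = 8
Average = 48/8 = 6.00
= avg=6.00, min=4, max=8


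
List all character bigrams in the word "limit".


Word: "limit" (length 5)
Number of bigrams = 5 - 2 + 1 = 4
  Position 0: "li"
  Position 1: "im"
  Position 2: "mi"
  Position 3: "it"
Bigrams = "li", "im", "mi", "it"


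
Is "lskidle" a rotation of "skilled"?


Word: "skilled", Candidate: "lskidle"
Method: check if candidate is substring of word+word
"skilledskilled" contains "lskidle"? No
Is rotation = No


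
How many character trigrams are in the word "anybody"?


Word: "anybody" (length 7)
Number of 3-grams = length - 3 + 1 = 7 - 3 + 1
= 5


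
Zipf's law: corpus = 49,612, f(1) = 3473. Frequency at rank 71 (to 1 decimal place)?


Zipf's law: f(r) = f(1) / r
f(1) = 3473
f(71) = 3473 / 71
= 48.9 occurrences


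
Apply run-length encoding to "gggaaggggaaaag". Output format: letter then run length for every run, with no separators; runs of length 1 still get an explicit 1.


String: "gggaaggggaaaag"
Scanning for consecutive runs:
  'g' x 3
  'a' x 2
  'g' x 4
  'a' x 4
  'g' x 1
RLE = "g3a2g4a4g1"


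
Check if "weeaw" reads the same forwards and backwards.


Word: "weeaw"
Reversed: "waeew"
Forward == Backward? weeaw != waeew
Palindrome = No


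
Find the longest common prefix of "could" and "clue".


Word 1: "could"
Word 2: "clue"
Comparing from start:
  Pos 0: 'c' == 'c'
  Pos 1: 'o' != 'l' (stop)
LCP = "c" (length 1)


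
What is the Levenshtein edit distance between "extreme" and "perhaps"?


Word 1: "extreme" (length 7)
Word 2: "perhaps" (length 7)
One optimal edit sequence (insert/delete/substitute each cost 1):
  1. substitute 'e' -> 'p'  (+1)
  2. substitute 'x' -> 'e'  (+1)
  3. substitute 't' -> 'r'  (+1)
  4. substitute 'r' -> 'h'  (+1)
  5. substitute 'e' -> 'a'  (+1)
  6. substitute 'm' -> 'p'  (+1)
  7. substitute 'e' -> 's'  (+1)
Total edit operations: 7
Edit distance = 7


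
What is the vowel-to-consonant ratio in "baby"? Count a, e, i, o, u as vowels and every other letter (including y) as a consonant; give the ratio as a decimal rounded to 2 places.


Word: "baby"
Vowels (a,e,i,o,u): 1
Consonants: 3
Ratio = 1/3
= 0.33


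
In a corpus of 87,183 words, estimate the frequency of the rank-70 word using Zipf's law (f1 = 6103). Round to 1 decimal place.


Zipf's law: f(r) = f(1) / r
f(1) = 6103
f(70) = 6103 / 70
= 87.2 occurrences


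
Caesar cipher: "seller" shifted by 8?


Word: "seller"
Shift: 8
Each letter → (letter + shift) mod 26:
  's' (18) + 8 = 0 → 'a'
  'e' (4) + 8 = 12 → 'm'
  'l' (11) + 8 = 19 → 't'
  'l' (11) + 8 = 19 → 't'
  'e' (4) + 8 = 12 → 'm'
  'r' (17) + 8 = 25 → 'z'
Result = "amttmz"


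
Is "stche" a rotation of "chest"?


Word: "chest", Candidate: "stche"
Method: check if candidate is substring of word+word
"chestchest" contains "stche"? Yes
Is rotation = Yes


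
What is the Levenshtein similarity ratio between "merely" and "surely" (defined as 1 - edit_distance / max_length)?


Word 1: "merely" (length 6)
Word 2: "surely" (length 6)
One optimal edit sequence:
  1. substitute 'm' -> 's'  (+1)
  2. substitute 'e' -> 'u'  (+1)
  3. keep 'r'
  4. keep 'e'
  5. keep 'l'
  6. keep 'y'
Edit distance = 2
Max length = max(6, 6) = 6
Similarity = 1 - 2/6
= 0.6667


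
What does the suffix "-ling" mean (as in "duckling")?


Suffix: -ling
Example: duckling (duck + -ling)
Meaning = small / young


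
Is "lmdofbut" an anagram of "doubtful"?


Word 1: "doubtful" → sorted: bdflotuu
Word 2: "lmdofbut" → sorted: bdflmotu
Same letters? bdflotuu != bdflmotu
Anagram = No


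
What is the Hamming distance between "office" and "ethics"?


Comparing character by character (same length = 6):
  Pos 0: 'o' vs 'e' !=
  Pos 1: 'f' vs 't' !=
  Pos 2: 'f' vs 'h' !=
  Pos 3: 'i' vs 'i' =
  Pos 4: 'c' vs 'c' =
  Pos 5: 'e' vs 's' !=
Hamming distance = 4


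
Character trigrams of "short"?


Word: "short" (length 5)
Number of trigrams = 5 - 3 + 1 = 3
  Position 0: "sho"
  Position 1: "hor"
  Position 2: "ort"
Trigrams = "sho", "hor", "ort"


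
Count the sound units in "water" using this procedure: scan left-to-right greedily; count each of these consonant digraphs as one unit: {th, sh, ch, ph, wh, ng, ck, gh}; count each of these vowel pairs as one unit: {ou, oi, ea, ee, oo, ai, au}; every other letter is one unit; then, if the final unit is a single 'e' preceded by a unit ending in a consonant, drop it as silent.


Word: "water" (5 letters)
Left-to-right scan:
  1. 'w' (letter)
  2. 'a' (letter)
  3. 't' (letter)
  4. 'e' (letter)
  5. 'r' (letter)
Units from scan: 5
Sound units = 5 units


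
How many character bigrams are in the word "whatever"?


Word: "whatever" (length 8)
Number of 2-grams = length - 2 + 1 = 8 - 2 + 1
= 7


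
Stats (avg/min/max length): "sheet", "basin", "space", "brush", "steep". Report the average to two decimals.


Lengths: "sheet"=5, "basin"=5, "space"=5, "brush"=5, "steep"=5
Sum = 25, Count = 5
Average = 25/5 = 5.00
= avg=5.00, min=5, max=5


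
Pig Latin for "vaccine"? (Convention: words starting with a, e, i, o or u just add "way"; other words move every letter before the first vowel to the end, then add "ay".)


Word: "vaccine"
Starts with consonant(s) → move to end, add 'ay'
Consonant cluster: "v"
Pig Latin = "accinevay"


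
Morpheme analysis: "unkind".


Word: "unkind"
Morphemes: un- + kind
Each morpheme carries meaning
= 2 morphemes


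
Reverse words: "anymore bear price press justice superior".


Original: "anymore bear price press justice superior"
Words (1..n): anymore | bear | price | press | justice | superior
Reversed (n..1): superior | justice | press | price | bear | anymore
Result = "superior justice press price bear anymore"


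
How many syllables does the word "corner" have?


Word: "corner"
Syllable breakdown: cor / ner
Counting: 2 parts
= 2 syllables


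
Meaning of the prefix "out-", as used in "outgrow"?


Prefix: out-
As in: outgrow -> out- + grow
Meaning = surpass


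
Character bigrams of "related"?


Word: "related" (length 7)
Number of bigrams = 7 - 2 + 1 = 6
  Position 0: "re"
  Position 1: "el"
  Position 2: "la"
  Position 3: "at"
  Position 4: "te"
  Position 5: "ed"
Bigrams = "re", "el", "la", "at", "te", "ed"


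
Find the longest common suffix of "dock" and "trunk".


Word 1: "dock"
Word 2: "trunk"
Comparing from end:
  Pos -1: 'k' == 'k'
  Pos -2: 'c' != 'n' (stop)
LCS = "k" (length 1)


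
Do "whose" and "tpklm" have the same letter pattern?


Pattern of "whose": [0, 1, 2, 3, 4]
Pattern of "tpklm": [0, 1, 2, 3, 4]
Patterns match
Same pattern = Yes


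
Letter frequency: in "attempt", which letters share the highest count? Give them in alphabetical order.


Word: "attempt"
Letter counts:
  'a': 1
  'e': 1
  'm': 1
  'p': 1
  't': 3
Maximum count = 3
Most frequent = 't' (3 times each)


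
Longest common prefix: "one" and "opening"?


Word 1: "one"
Word 2: "opening"
Comparing from start:
  Pos 0: 'o' == 'o'
  Pos 1: 'n' != 'p' (stop)
LCP = "o" (length 1)


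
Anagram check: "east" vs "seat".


Word 1: "east" → sorted: aest
Word 2: "seat" → sorted: aest
Same letters? aest == aest
Anagram = Yes


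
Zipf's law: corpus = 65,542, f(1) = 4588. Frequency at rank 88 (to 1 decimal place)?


Zipf's law: f(r) = f(1) / r
f(1) = 4588
f(88) = 4588 / 88
= 52.1 occurrences


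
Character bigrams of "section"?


Word: "section" (length 7)
Number of bigrams = 7 - 2 + 1 = 6
  Position 0: "se"
  Position 1: "ec"
  Position 2: "ct"
  Position 3: "ti"
  Position 4: "io"
  Position 5: "on"
Bigrams = "se", "ec", "ct", "ti", "io", "on"


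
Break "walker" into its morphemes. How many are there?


Word: "walker"
Morphemes: walk / -er
Each morpheme carries meaning
= 2 morphemes


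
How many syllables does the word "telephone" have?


Word: "telephone"
Syllable breakdown: tel / e / phone
Counting: 3 parts
= 3 syllables


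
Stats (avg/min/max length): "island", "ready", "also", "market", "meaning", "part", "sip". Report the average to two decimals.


Lengths: "island"=6, "ready"=5, "also"=4, "market"=6, "meaning"=7, "part"=4, "sip"=3
Sum = 35, Count = 7
Average = 35/7 = 5.00
= avg=5.00, min=3, max=7


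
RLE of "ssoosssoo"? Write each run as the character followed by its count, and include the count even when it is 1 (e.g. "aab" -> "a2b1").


String: "ssoosssoo"
Scanning for consecutive runs:
  's' x 2
  'o' x 2
  's' x 3
  'o' x 2
RLE = "s2o2s3o2"


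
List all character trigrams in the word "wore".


Word: "wore" (length 4)
Number of trigrams = 4 - 3 + 1 = 2
  Position 0: "wor"
  Position 1: "ore"
Trigrams = "wor", "ore"


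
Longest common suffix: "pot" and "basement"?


Word 1: "pot"
Word 2: "basement"
Comparing from end:
  Pos -1: 't' == 't'
  Pos -2: 'o' != 'n' (stop)
LCS = "t" (length 1)


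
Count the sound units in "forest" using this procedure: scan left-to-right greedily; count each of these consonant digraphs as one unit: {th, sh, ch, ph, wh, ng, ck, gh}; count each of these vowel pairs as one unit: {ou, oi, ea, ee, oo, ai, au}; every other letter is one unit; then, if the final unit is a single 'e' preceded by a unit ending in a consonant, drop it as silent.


Word: "forest" (6 letters)
Left-to-right scan:
  1. 'f' (letter)
  2. 'o' (letter)
  3. 'r' (letter)
  4. 'e' (letter)
  5. 's' (letter)
  6. 't' (letter)
Units from scan: 6
Sound units = 6 units


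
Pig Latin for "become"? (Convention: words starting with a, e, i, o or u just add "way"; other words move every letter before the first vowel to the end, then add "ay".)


Word: "become"
Starts with consonant(s) → move to end, add 'ay'
Consonant cluster: "b"
Pig Latin = "ecomebay"


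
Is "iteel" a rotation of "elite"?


Word: "elite", Candidate: "iteel"
Method: check if candidate is substring of word+word
"eliteelite" contains "iteel"? Yes
Is rotation = Yes


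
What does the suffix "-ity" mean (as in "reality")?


Suffix: -ity
As in: reality -> real + -ity
Meaning = quality of


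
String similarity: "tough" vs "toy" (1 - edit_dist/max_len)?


Word 1: "tough" (length 5)
Word 2: "toy" (length 3)
One optimal edit sequence:
  1. keep 't'
  2. keep 'o'
  3. delete 'u'  (+1)
  4. delete 'g'  (+1)
  5. substitute 'h' -> 'y'  (+1)
Edit distance = 3
Max length = max(5, 3) = 5
Similarity = 1 - 3/5
= 0.4000


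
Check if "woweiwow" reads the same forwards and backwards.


Word: "woweiwow"
Reversed: "wowiewow"
Forward == Backward? woweiwow != wowiewow
Palindrome = No


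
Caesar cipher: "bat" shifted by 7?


Word: "bat"
Shift: 7
Each letter → (letter + shift) mod 26:
  'b' (1) + 7 = 8 → 'i'
  'a' (0) + 7 = 7 → 'h'
  't' (19) + 7 = 0 → 'a'
Result = "iha"


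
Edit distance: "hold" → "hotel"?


Word 1: "hold" (length 4)
Word 2: "hotel" (length 5)
One optimal edit sequence (insert/delete/substitute each cost 1):
  1. keep 'h'
  2. keep 'o'
  3. insert 't'  (+1)
  4. substitute 'l' -> 'e'  (+1)
  5. substitute 'd' -> 'l'  (+1)
Total edit operations: 3
Edit distance = 3


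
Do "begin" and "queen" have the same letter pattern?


Pattern of "begin": [0, 1, 2, 3, 4]
Pattern of "queen": [0, 1, 2, 2, 3]
Patterns do not match
Same pattern = No


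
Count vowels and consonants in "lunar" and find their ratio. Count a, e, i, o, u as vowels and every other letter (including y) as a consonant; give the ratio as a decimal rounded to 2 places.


Word: "lunar"
Vowels (a,e,i,o,u): 2
Consonants: 3
Ratio = 2/3
= 0.67


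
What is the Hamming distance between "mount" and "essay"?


Comparing character by character (same length = 5):
  Pos 0: 'm' vs 'e' !=
  Pos 1: 'o' vs 's' !=
  Pos 2: 'u' vs 's' !=
  Pos 3: 'n' vs 'a' !=
  Pos 4: 't' vs 'y' !=
Hamming distance = 5


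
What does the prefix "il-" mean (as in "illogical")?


Prefix: il-
As in: illogical -> il- + logical
Meaning = not


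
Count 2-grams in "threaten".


Word: "threaten" (length 8)
Number of 2-grams = length - 2 + 1 = 8 - 2 + 1
= 7


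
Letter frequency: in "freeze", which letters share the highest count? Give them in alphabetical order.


Word: "freeze"
Letter counts:
  'e': 3
  'f': 1
  'r': 1
  'z': 1
Maximum count = 3
Most frequent = 'e' (3 times each)


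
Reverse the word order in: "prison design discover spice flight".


Original: "prison design discover spice flight"
Words (1..n): prison | design | discover | spice | flight
Reversed (n..1): flight | spice | discover | design | prison
Result = "flight spice discover design prison"


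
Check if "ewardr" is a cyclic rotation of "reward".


Word: "reward", Candidate: "ewardr"
Method: check if candidate is substring of word+word
"rewardreward" contains "ewardr"? Yes
Is rotation = Yes


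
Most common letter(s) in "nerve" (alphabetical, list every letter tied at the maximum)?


Word: "nerve"
Letter counts:
  'e': 2
  'n': 1
  'r': 1
  'v': 1
Maximum count = 2
Most frequent = 'e' (2 times each)


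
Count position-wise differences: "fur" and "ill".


Comparing character by character (same length = 3):
  Pos 0: 'f' vs 'i' !=
  Pos 1: 'u' vs 'l' !=
  Pos 2: 'r' vs 'l' !=
Hamming distance = 3


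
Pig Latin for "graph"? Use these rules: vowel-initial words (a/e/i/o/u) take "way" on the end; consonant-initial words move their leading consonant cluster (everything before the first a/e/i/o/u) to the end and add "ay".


Word: "graph"
Starts with consonant(s) → move to end, add 'ay'
Consonant cluster: "gr"
Pig Latin = "aphgray"


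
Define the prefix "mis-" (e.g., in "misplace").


Prefix: mis-
Example: misplace = mis- + place
Meaning = wrongly


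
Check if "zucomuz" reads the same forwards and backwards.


Word: "zucomuz"
Reversed: "zumocuz"
Forward == Backward? zucomuz != zumocuz
Palindrome = No
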